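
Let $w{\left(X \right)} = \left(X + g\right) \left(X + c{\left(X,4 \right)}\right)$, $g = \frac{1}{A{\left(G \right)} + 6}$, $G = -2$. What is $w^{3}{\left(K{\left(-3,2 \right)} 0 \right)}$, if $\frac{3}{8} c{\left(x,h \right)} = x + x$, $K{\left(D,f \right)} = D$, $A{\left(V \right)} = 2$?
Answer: $0$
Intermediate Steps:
$c{\left(x,h \right)} = \frac{16 x}{3}$ ($c{\left(x,h \right)} = \frac{8 \left(x + x\right)}{3} = \frac{8 \cdot 2 x}{3} = \frac{16 x}{3}$)
$g = \frac{1}{8}$ ($g = \frac{1}{2 + 6} = \frac{1}{8} \approx 0.125$)
$w{\left(X \right)} = \frac{19 X \left(\frac{1}{8} + X\right)}{3}$ ($w{\left(X \right)} = \left(X + \frac{1}{8}\right) \left(X + \frac{16 X}{3}\right) = \left(\frac{1}{8} + X\right) \frac{19 X}{3} = \frac{19 X \left(\frac{1}{8} + X\right)}{3}$)
$w^{3}{\left(K{\left(-3,2 \right)} 0 \right)} = \left(\frac{19 \left(\left(-3\right) 0\right) \left(1 + 8 \left(\left(-3\right) 0\right)\right)}{24}\right)^{3} = \left(\frac{19}{24} \cdot 0 \left(1 + 8 \cdot 0\right)\right)^{3} = \left(\frac{19}{24} \cdot 0 \left(1 + 0\right)\right)^{3} = \left(\frac{19}{24} \cdot 0 \cdot 1\right)^{3} = 0^{3} = 0$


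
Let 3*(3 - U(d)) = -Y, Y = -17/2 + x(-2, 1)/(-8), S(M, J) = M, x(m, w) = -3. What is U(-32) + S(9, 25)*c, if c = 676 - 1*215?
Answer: 99583/24 ≈ 4149.3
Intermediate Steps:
Y = -65/8 (Y = -17/2 - 3/(-8) = -17*½ - 3*(-⅛) = -17/2 + 3/8 = -65/8 ≈ -8.1250)
c = 461 (c = 676 - 215 = 461)
U(d) = 7/24 (U(d) = 3 - (-1)*(-65)/(3*8) = 3 - ⅓*65/8 = 3 - 65/24 = 7/24)
U(-32) + S(9, 25)*c = 7/24 + 9*461 = 7/24 + 4149 = 99583/24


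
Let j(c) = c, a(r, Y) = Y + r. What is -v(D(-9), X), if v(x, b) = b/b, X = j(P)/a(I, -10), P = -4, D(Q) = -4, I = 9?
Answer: -1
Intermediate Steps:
X = 4 (X = -4/(-10 + 9) = -4/(-1) = -4*(-1) = 4)
v(x, b) = 1
-v(D(-9), X) = -1*1 = -1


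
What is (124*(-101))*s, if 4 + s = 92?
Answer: -1102112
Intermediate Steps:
s = 88 (s = -4 + 92 = 88)
(124*(-101))*s = (124*(-101))*88 = -12524*88 = -1102112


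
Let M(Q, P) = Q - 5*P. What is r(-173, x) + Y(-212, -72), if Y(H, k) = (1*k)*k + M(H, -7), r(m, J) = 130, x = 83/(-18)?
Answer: 5137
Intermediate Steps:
x = -83/18 (x = 83*(-1/18) = -83/18 ≈ -4.6111)
Y(H, k) = 35 + H + k² (Y(H, k) = (1*k)*k + (H - 5*(-7)) = k*k + (H + 35) = k² + (35 + H) = 35 + H + k²)
r(-173, x) + Y(-212, -72) = 130 + (35 - 212 + (-72)²) = 130 + (35 - 212 + 5184) = 130 + 5007 = 5137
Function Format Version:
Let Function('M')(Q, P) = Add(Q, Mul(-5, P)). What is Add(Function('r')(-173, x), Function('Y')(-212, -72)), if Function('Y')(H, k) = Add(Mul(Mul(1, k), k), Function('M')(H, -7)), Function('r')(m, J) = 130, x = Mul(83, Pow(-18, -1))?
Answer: 5137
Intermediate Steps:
x = Rational(-83, 18) (x = Mul(83, Rational(-1, 18)) = Rational(-83, 18) ≈ -4.6111)
Function('Y')(H, k) = Add(35, H, Pow(k, 2)) (Function('Y')(H, k) = Add(Mul(Mul(1, k), k), Add(H, Mul(-5, -7))) = Add(Mul(k, k), Add(H, 35)) = Add(Pow(k, 2), Add(35, H)) = Add(35, H, Pow(k, 2)))
Add(Function('r')(-173, x), Function('Y')(-212, -72)) = Add(130, Add(35, -212, Pow(-72, 2))) = Add(130, Add(35, -212, 5184)) = Add(130, 5007) = 5137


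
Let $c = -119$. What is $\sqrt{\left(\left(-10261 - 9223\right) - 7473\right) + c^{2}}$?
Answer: $2 i \sqrt{3199} \approx 113.12 i$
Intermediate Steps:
$\sqrt{\left(\left(-10261 - 9223\right) - 7473\right) + c^{2}} = \sqrt{\left(\left(-10261 - 9223\right) - 7473\right) + \left(-119\right)^{2}} = \sqrt{\left(-19484 - 7473\right) + 14161} = \sqrt{-26957 + 14161} = \sqrt{-12796} = 2 i \sqrt{3199}$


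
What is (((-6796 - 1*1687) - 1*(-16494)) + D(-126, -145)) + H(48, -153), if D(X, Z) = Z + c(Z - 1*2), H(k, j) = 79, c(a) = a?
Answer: 7798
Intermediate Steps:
D(X, Z) = -2 + 2*Z (D(X, Z) = Z + (Z - 1*2) = Z + (Z - 2) = Z + (-2 + Z) = -2 + 2*Z)
(((-6796 - 1*1687) - 1*(-16494)) + D(-126, -145)) + H(48, -153) = (((-6796 - 1*1687) - 1*(-16494)) + (-2 + 2*(-145))) + 79 = (((-6796 - 1687) + 16494) + (-2 - 290)) + 79 = ((-8483 + 16494) - 292) + 79 = (8011 - 292) + 79 = 7719 + 79 = 7798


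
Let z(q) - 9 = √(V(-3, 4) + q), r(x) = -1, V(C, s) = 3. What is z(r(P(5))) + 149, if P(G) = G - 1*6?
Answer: 158 + √2 ≈ 159.41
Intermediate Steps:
P(G) = -6 + G (P(G) = G - 6 = -6 + G)
z(q) = 9 + √(3 + q)
z(r(P(5))) + 149 = (9 + √(3 - 1)) + 149 = (9 + √2) + 149 = 158 + √2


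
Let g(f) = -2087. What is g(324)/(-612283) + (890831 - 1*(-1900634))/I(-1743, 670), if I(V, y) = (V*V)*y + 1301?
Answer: 5957242815992/1246298453011073 ≈ 0.0047799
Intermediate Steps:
I(V, y) = 1301 + y*V² (I(V, y) = V²*y + 1301 = y*V² + 1301 = 1301 + y*V²)
g(324)/(-612283) + (890831 - 1*(-1900634))/I(-1743, 670) = -2087/(-612283) + (890831 - 1*(-1900634))/(1301 + 670*(-1743)²) = -2087*(-1/612283) + (890831 + 1900634)/(1301 + 670*3038049) = 2087/612283 + 2791465/(1301 + 2035492830) = 2087/612283 + 2791465/2035494131 = 5957242815992/1246298453011073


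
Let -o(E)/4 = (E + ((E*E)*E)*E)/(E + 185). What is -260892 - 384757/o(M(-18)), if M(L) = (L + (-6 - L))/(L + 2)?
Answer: 72614250404/1617 ≈ 4.4907e+7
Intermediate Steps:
M(L) = -6/(2 + L)
o(E) = -4*(E + E⁴)/(185 + E) (o(E) = -4*(E + ((E*E)*E)*E)/(E + 185) = -4*(E + (E²*E)*E)/(185 + E) = -4*(E + E³*E)/(185 + E) = -4*(E + E⁴)/(185 + E))
-260892 - 384757/o(M(-18)) = -260892 - 384757*(-2*(185 - 6/(2 - 18))/(3*(1 + (-6/(2 - 18))³))) = -260892 - 384757*(-2*(185 - 6/(-16))/(3*(1 + (-6/(-16))³))) = -260892 - 384757*(-2*(185 - 6*(-1/16))/(3*(1 + (-6*(-1/16))³))) = -260892 - 384757*(-2*(185 + 3/8)/(3*(1 + (3/8)³))) = -260892 - 384757*(-1483/(12*(1 + 27/512))) = -260892 - 384757/((-4*3/8*8/1483*539/512)) = -260892 - 384757/(-1617/189824) = -260892 - 384757*(-189824/1617) = -260892 + 73036112768/1617 = 72614250404/1617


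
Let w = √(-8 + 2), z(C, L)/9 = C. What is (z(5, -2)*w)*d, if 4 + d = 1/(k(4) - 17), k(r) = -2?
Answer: -3465*I*√6/19 ≈ -446.71*I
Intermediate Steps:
z(C, L) = 9*C
d = -77/19 (d = -4 + 1/(-2 - 17) = -4 + 1/(-19) = -4 - 1/19 = -77/19 ≈ -4.0526)
w = I*√6 (w = √(-6) = I*√6 ≈ 2.4495*I)
(z(5, -2)*w)*d = ((9*5)*(I*√6))*(-77/19) = (45*(I*√6))*(-77/19) = (45*I*√6)*(-77/19) = -3465*I*√6/19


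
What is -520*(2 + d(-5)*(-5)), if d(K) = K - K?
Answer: -1040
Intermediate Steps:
d(K) = 0
-520*(2 + d(-5)*(-5)) = -520*(2 + 0*(-5)) = -520*(2 + 0) = -520*2 = -1040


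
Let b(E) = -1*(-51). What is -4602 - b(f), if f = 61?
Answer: -4653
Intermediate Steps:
b(E) = 51
-4602 - b(f) = -4602 - 1*51 = -4602 - 51 = -4653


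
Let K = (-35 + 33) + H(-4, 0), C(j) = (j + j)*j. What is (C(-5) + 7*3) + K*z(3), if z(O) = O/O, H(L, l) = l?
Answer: 69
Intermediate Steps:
C(j) = 2*j**2 (C(j) = (2*j)*j = 2*j**2)
z(O) = 1
K = -2 (K = (-35 + 33) + 0 = -2 + 0 = -2)
(C(-5) + 7*3) + K*z(3) = (2*(-5)**2 + 7*3) - 2*1 = (2*25 + 21) - 2 = (50 + 21) - 2 = 71 - 2 = 69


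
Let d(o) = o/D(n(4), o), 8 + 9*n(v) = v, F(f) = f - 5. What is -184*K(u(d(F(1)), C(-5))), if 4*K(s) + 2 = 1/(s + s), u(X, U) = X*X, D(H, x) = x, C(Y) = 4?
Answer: 69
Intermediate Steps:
F(f) = -5 + f
n(v) = -8/9 + v/9
d(o) = 1 (d(o) = o/o = 1)
u(X, U) = X²
K(s) = -½ + 1/(8*s) (K(s) = -½ + 1/(4*(s + s)) = -½ + 1/(4*((2*s))) = -½ + (1/(2*s))/4 = -½ + 1/(8*s))
-184*K(u(d(F(1)), C(-5))) = -23*(1 - 4*1²)/(1²) = -23*(1 - 4*1)/1 = -23*(1 - 4) = -23*(-3) = -184*(-3/8) = 69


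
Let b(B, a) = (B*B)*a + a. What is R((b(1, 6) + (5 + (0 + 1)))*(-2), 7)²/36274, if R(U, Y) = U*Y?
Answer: 4536/2591 ≈ 1.7507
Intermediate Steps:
b(B, a) = a + a*B² (b(B, a) = B²*a + a = a*B² + a = a + a*B²)
R((b(1, 6) + (5 + (0 + 1)))*(-2), 7)²/36274 = (((6*(1 + 1²) + (5 + (0 + 1)))*(-2))*7)²/36274 = (((6*(1 + 1) + (5 + 1))*(-2))*7)²*(1/36274) = (((6*2 + 6)*(-2))*7)²*(1/36274) = (((12 + 6)*(-2))*7)²*(1/36274) = ((18*(-2))*7)²*(1/36274) = (-36*7)²*(1/36274) = (-252)²*(1/36274) = 63504*(1/36274) = 4536/2591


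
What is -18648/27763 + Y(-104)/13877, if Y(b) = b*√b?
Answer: -18648/27763 - 208*I*√26/13877 ≈ -0.67169 - 0.076428*I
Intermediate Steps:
Y(b) = b^(3/2)
-18648/27763 + Y(-104)/13877 = -18648/27763 + (-104)^(3/2)/13877 = -18648*1/27763 - 208*I*√26*(1/13877) = -18648/27763 - 208*I*√26/13877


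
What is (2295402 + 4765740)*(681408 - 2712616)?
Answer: -14342648119536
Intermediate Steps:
(2295402 + 4765740)*(681408 - 2712616) = 7061142*(-2031208) = -14342648119536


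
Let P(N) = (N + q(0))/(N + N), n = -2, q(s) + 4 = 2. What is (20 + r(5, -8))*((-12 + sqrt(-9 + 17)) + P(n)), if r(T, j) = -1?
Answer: -209 + 38*sqrt(2) ≈ -155.26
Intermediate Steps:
q(s) = -2 (q(s) = -4 + 2 = -2)
P(N) = (-2 + N)/(2*N) (P(N) = (N - 2)/(N + N) = (-2 + N)/((2*N)) = (-2 + N)*(1/(2*N)) = (-2 + N)/(2*N))
(20 + r(5, -8))*((-12 + sqrt(-9 + 17)) + P(n)) = (20 - 1)*((-12 + sqrt(-9 + 17)) + (1/2)*(-2 - 2)/(-2)) = 19*((-12 + sqrt(8)) + (1/2)*(-1/2)*(-4)) = 19*((-12 + 2*sqrt(2)) + 1) = 19*(-11 + 2*sqrt(2)) = -209 + 38*sqrt(2)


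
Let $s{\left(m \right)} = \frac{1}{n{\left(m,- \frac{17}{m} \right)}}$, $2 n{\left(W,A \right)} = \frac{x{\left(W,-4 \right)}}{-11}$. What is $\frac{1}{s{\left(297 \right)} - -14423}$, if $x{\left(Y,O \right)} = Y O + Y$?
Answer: $\frac{81}{1168265} \approx 6.9334 \cdot 10^{-5}$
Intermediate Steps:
$x{\left(Y,O \right)} = Y + O Y$ ($x{\left(Y,O \right)} = O Y + Y = Y + O Y$)
$n{\left(W,A \right)} = \frac{3 W}{22}$ ($n{\left(W,A \right)} = \frac{W \left(1 - 4\right) \frac{1}{-11}}{2} = \frac{W \left(-3\right) \left(- \frac{1}{11}\right)}{2} = \frac{- 3 W \left(- \frac{1}{11}\right)}{2} = \frac{\frac{3}{11} W}{2} = \frac{3 W}{22}$)
$s{\left(m \right)} = \frac{22}{3 m}$ ($s{\left(m \right)} = \frac{1}{\frac{3}{22} m} = \frac{22}{3 m}$)
$\frac{1}{s{\left(297 \right)} - -14423} = \frac{1}{\frac{22}{3 \cdot 297} - -14423} = \frac{1}{\frac{22}{3} \cdot \frac{1}{297} + \left(-29009 + 43432\right)} = \frac{1}{\frac{2}{81} + 14423} = \frac{1}{\frac{1168265}{81}} = \frac{81}{1168265}$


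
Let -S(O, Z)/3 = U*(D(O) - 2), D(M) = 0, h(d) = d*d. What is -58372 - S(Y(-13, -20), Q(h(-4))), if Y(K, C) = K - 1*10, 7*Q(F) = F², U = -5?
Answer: -58342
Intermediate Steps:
h(d) = d²
Q(F) = F²/7
Y(K, C) = -10 + K (Y(K, C) = K - 10 = -10 + K)
S(O, Z) = -30 (S(O, Z) = -(-15)*(0 - 2) = -(-15)*(-2) = -3*10 = -30)
-58372 - S(Y(-13, -20), Q(h(-4))) = -58372 - 1*(-30) = -58372 + 30 = -58342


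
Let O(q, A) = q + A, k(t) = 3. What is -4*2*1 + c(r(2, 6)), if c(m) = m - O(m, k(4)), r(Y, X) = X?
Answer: -11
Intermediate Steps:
O(q, A) = A + q
c(m) = -3 (c(m) = m - (3 + m) = m + (-3 - m) = -3)
-4*2*1 + c(r(2, 6)) = -4*2*1 - 3 = -8*1 - 3 = -8 - 3 = -11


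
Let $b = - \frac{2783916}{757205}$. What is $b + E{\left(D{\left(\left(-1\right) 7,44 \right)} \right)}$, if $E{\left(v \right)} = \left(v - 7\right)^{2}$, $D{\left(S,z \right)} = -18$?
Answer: $\frac{470469209}{757205} \approx 621.32$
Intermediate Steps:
$E{\left(v \right)} = \left(-7 + v\right)^{2}$
$b = - \frac{2783916}{757205}$ ($b = \left(-2783916\right) \frac{1}{757205} = - \frac{2783916}{757205} \approx -3.6766$)
$b + E{\left(D{\left(\left(-1\right) 7,44 \right)} \right)} = - \frac{2783916}{757205} + \left(-7 - 18\right)^{2} = - \frac{2783916}{757205} + \left(-25\right)^{2} = - \frac{2783916}{757205} + 625 = \frac{470469209}{757205}$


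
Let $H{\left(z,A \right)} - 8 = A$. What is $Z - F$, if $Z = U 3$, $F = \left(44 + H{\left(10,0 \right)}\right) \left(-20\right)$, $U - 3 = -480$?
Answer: $-391$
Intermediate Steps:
$U = -477$ ($U = 3 - 480 = -477$)
$H{\left(z,A \right)} = 8 + A$
$F = -1040$ ($F = \left(44 + \left(8 + 0\right)\right) \left(-20\right) = \left(44 + 8\right) \left(-20\right) = 52 \left(-20\right) = -1040$)
$Z = -1431$ ($Z = \left(-477\right) 3 = -1431$)
$Z - F = -1431 - -1040 = -1431 + 1040 = -391$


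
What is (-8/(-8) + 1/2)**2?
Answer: 9/4 ≈ 2.2500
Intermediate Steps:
(-8/(-8) + 1/2)**2 = (-8*(-1/8) + 1/2)**2 = (1 + 1/2)**2 = (3/2)**2 = 9/4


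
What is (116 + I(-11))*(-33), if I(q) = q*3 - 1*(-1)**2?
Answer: -2706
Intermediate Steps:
I(q) = -1 + 3*q (I(q) = 3*q - 1*1 = 3*q - 1 = -1 + 3*q)
(116 + I(-11))*(-33) = (116 + (-1 + 3*(-11)))*(-33) = (116 + (-1 - 33))*(-33) = (116 - 34)*(-33) = 82*(-33) = -2706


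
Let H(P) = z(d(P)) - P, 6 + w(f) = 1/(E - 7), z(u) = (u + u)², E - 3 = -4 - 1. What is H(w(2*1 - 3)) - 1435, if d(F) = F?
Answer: -103640/81 ≈ -1279.5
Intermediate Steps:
E = -2 (E = 3 + (-4 - 1) = 3 - 5 = -2)
z(u) = 4*u² (z(u) = (2*u)² = 4*u²)
w(f) = -55/9 (w(f) = -6 + 1/(-2 - 7) = -6 + 1/(-9) = -6 - ⅑ = -55/9)
H(P) = -P + 4*P² (H(P) = 4*P² - P = -P + 4*P²)
H(w(2*1 - 3)) - 1435 = -55*(-1 + 4*(-55/9))/9 - 1435 = -55*(-1 - 220/9)/9 - 1435 = -55/9*(-229/9) - 1435 = 12595/81 - 1435 = -103640/81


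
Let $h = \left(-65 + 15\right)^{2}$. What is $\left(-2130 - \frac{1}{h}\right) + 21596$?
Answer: $\frac{48664999}{2500} \approx 19466.0$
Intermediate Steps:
$h = 2500$ ($h = \left(-50\right)^{2} = 2500$)
$\left(-2130 - \frac{1}{h}\right) + 21596 = \left(-2130 - \frac{1}{2500}\right) + 21596 = - \frac{5325001}{2500} + 21596 = \frac{48664999}{2500}$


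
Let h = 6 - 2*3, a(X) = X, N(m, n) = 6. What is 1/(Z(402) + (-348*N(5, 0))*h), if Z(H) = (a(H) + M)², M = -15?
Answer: 1/149769 ≈ 6.6769e-6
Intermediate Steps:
h = 0 (h = 6 - 6 = 0)
Z(H) = (-15 + H)² (Z(H) = (H - 15)² = (-15 + H)²)
1/(Z(402) + (-348*N(5, 0))*h) = 1/((-15 + 402)² - 348*6*0) = 1/(387² - 2088*0) = 1/(149769 + 0) = 1/149769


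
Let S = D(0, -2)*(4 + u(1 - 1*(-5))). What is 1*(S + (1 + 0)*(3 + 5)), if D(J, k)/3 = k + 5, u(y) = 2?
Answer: 62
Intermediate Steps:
D(J, k) = 15 + 3*k (D(J, k) = 3*(k + 5) = 3*(5 + k) = 15 + 3*k)
S = 54 (S = (15 + 3*(-2))*(4 + 2) = (15 - 6)*6 = 9*6 = 54)
1*(S + (1 + 0)*(3 + 5)) = 1*(54 + (1 + 0)*(3 + 5)) = 1*(54 + 1*8) = 1*(54 + 8) = 1*62 = 62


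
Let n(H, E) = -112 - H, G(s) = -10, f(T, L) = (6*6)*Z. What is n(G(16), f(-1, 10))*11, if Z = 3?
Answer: -1122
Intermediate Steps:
f(T, L) = 108 (f(T, L) = (6*6)*3 = 36*3 = 108)
n(G(16), f(-1, 10))*11 = (-112 - 1*(-10))*11 = (-112 + 10)*11 = -102*11 = -1122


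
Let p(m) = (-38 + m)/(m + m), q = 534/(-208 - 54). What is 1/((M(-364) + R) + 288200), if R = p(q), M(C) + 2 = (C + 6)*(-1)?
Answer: 534/154094149 ≈ 3.4654e-6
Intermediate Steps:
M(C) = -8 - C (M(C) = -2 + (C + 6)*(-1) = -2 + (6 + C)*(-1) = -2 + (-6 - C) = -8 - C)
q = -267/131 (q = 534/(-262) = 534*(-1/262) = -267/131 ≈ -2.0382)
p(m) = (-38 + m)/(2*m) (p(m) = (-38 + m)/((2*m)) = (-38 + m)*(1/(2*m)) = (-38 + m)/(2*m))
R = 5245/534 (R = (-38 - 267/131)/(2*(-267/131)) = (½)*(-131/267)*(-5245/131) = 5245/534 ≈ 9.8221)
1/((M(-364) + R) + 288200) = 1/(((-8 - 1*(-364)) + 5245/534) + 288200) = 1/(((-8 + 364) + 5245/534) + 288200) = 1/((356 + 5245/534) + 288200) = 1/(195349/534 + 288200) = 1/(154094149/534) = 534/154094149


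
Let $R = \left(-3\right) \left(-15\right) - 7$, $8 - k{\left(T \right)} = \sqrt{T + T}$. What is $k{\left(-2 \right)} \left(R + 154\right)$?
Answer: $1536 - 384 i \approx 1536.0 - 384.0 i$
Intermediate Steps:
$k{\left(T \right)} = 8 - \sqrt{2} \sqrt{T}$ ($k{\left(T \right)} = 8 - \sqrt{T + T} = 8 - \sqrt{2 T} = 8 - \sqrt{2} \sqrt{T}$)
$R = 38$ ($R = 45 - 7 = 38$)
$k{\left(-2 \right)} \left(R + 154\right) = \left(8 - \sqrt{2} \sqrt{-2}\right) \left(38 + 154\right) = \left(8 - \sqrt{2} i \sqrt{2}\right) 192 = \left(8 - 2 i\right) 192 = 1536 - 384 i$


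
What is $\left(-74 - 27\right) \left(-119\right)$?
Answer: $12019$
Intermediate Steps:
$\left(-74 - 27\right) \left(-119\right) = \left(-101\right) \left(-119\right) = 12019$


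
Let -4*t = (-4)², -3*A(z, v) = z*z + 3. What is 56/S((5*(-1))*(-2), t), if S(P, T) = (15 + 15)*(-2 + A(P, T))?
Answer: -28/545 ≈ -0.051376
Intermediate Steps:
A(z, v) = -1 - z²/3 (A(z, v) = -(z*z + 3)/3 = -(z² + 3)/3 = -(3 + z²)/3 = -1 - z²/3)
t = -4 (t = -¼*(-4)² = -¼*16 = -4)
S(P, T) = -90 - 10*P² (S(P, T) = (15 + 15)*(-2 + (-1 - P²/3)) = 30*(-3 - P²/3) = -90 - 10*P²)
56/S((5*(-1))*(-2), t) = 56/(-90 - 10*((5*(-1))*(-2))²) = 56/(-90 - 10*(-5*(-2))²) = 56/(-90 - 10*10²) = 56/(-90 - 10*100) = 56/(-90 - 1000) = 56/(-1090) = 56*(-1/1090) = -28/545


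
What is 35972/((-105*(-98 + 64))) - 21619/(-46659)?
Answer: 17211739/1633065 ≈ 10.540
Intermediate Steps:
35972/((-105*(-98 + 64))) - 21619/(-46659) = 35972/((-105*(-34))) - 21619*(-1/46659) = 35972/3570 + 21619/46659 = 35972*(1/3570) + 21619/46659 = 1058/105 + 21619/46659 = 17211739/1633065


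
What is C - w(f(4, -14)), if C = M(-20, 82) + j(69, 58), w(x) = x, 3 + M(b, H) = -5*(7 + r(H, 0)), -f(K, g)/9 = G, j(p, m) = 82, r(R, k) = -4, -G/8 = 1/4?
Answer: 46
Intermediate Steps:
G = -2 (G = -8/4 = -8*¼ = -2)
f(K, g) = 18 (f(K, g) = -9*(-2) = 18)
M(b, H) = -18 (M(b, H) = -3 - 5*(7 - 4) = -3 - 5*3 = -3 - 15 = -18)
C = 64 (C = -18 + 82 = 64)
C - w(f(4, -14)) = 64 - 1*18 = 64 - 18 = 46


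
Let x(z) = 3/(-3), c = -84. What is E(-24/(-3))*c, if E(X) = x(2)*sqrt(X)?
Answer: 168*sqrt(2) ≈ 237.59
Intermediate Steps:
x(z) = -1 (x(z) = 3*(-1/3) = -1)
E(X) = -sqrt(X)
E(-24/(-3))*c = -sqrt(-24/(-3))*(-84) = -sqrt(-24*(-1/3))*(-84) = -sqrt(8)*(-84) = -2*sqrt(2)*(-84) = 168*sqrt(2)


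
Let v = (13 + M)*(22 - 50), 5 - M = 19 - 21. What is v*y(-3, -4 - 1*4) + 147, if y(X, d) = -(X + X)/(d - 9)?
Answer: 5859/17 ≈ 344.65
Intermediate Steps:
y(X, d) = -2*X/(-9 + d)
M = 7 (M = 5 - (19 - 21) = 5 - 1*(-2) = 5 + 2 = 7)
v = -560 (v = (13 + 7)*(22 - 50) = 20*(-28) = -560)
v*y(-3, -4 - 1*4) + 147 = -(-1120)*(-3)/(-9 + (-4 - 1*4)) + 147 = -(-1120)*(-3)/(-9 + (-4 - 4)) + 147 = -(-1120)*(-3)/(-9 - 8) + 147 = -(-1120)*(-3)/(-17) + 147 = -(-1120)*(-3)*(-1)/17 + 147 = -560*(-6/17) + 147 = 3360/17 + 147 = 5859/17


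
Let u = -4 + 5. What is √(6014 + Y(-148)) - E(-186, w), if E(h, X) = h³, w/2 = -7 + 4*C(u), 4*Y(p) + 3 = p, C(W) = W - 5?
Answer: 6434856 + √23905/2 ≈ 6.4349e+6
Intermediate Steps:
u = 1
C(W) = -5 + W
Y(p) = -¾ + p/4
w = -46 (w = 2*(-7 + 4*(-5 + 1)) = 2*(-7 + 4*(-4)) = 2*(-7 - 16) = 2*(-23) = -46)
√(6014 + Y(-148)) - E(-186, w) = √(6014 + (-¾ + (¼)*(-148))) - 1*(-186)³ = √(6014 + (-¾ - 37)) - 1*(-6434856) = √(6014 - 151/4) + 6434856 = √(23905/4) + 6434856 = √23905/2 + 6434856 = 6434856 + √23905/2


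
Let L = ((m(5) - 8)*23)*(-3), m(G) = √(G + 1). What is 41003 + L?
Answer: 41555 - 69*√6 ≈ 41386.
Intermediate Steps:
m(G) = √(1 + G)
L = 552 - 69*√6 (L = ((√(1 + 5) - 8)*23)*(-3) = ((√6 - 8)*23)*(-3) = ((-8 + √6)*23)*(-3) = (-184 + 23*√6)*(-3) = 552 - 69*√6 ≈ 382.99)
41003 + L = 41003 + (552 - 69*√6) = 41555 - 69*√6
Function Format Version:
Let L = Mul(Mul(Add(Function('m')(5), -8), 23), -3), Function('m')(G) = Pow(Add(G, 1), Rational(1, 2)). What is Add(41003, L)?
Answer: Add(41555, Mul(-69, Pow(6, Rational(1, 2)))) ≈ 41386.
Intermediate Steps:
Function('m')(G) = Pow(Add(1, G), Rational(1, 2))
L = Add(552, Mul(-69, Pow(6, Rational(1, 2)))) (L = Mul(Mul(Add(Pow(Add(1, 5), Rational(1, 2)), -8), 23), -3) = Mul(Mul(Add(Pow(6, Rational(1, 2)), -8), 23), -3) = Mul(Mul(Add(-8, Pow(6, Rational(1, 2))), 23), -3) = Mul(Add(-184, Mul(23, Pow(6, Rational(1, 2)))), -3) = Add(552, Mul(-69, Pow(6, Rational(1, 2)))) ≈ 382.99)
Add(41003, L) = Add(41003, Add(552, Mul(-69, Pow(6, Rational(1, 2))))) = Add(41555, Mul(-69, Pow(6, Rational(1, 2))))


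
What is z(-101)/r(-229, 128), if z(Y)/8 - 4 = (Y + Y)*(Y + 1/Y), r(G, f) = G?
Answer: -163264/229 ≈ -712.94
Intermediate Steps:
z(Y) = 32 + 16*Y*(Y + 1/Y) (z(Y) = 32 + 8*((Y + Y)*(Y + 1/Y)) = 32 + 8*((2*Y)*(Y + 1/Y)) = 32 + 8*(2*Y*(Y + 1/Y)) = 32 + 16*Y*(Y + 1/Y))
z(-101)/r(-229, 128) = (48 + 16*(-101)²)/(-229) = (48 + 16*10201)*(-1/229) = (48 + 163216)*(-1/229) = 163264*(-1/229) = -163264/229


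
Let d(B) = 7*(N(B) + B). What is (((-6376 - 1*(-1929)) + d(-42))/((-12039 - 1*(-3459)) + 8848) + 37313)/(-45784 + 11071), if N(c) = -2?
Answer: -9995129/9303084 ≈ -1.0744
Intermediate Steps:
d(B) = -14 + 7*B (d(B) = 7*(-2 + B) = -14 + 7*B)
(((-6376 - 1*(-1929)) + d(-42))/((-12039 - 1*(-3459)) + 8848) + 37313)/(-45784 + 11071) = (((-6376 - 1*(-1929)) + (-14 + 7*(-42)))/((-12039 - 1*(-3459)) + 8848) + 37313)/(-45784 + 11071) = (((-6376 + 1929) + (-14 - 294))/((-12039 + 3459) + 8848) + 37313)/(-34713) = ((-4447 - 308)/(-8580 + 8848) + 37313)*(-1/34713) = (-4755/268 + 37313)*(-1/34713) = (9995129/268)*(-1/34713) = -9995129/9303084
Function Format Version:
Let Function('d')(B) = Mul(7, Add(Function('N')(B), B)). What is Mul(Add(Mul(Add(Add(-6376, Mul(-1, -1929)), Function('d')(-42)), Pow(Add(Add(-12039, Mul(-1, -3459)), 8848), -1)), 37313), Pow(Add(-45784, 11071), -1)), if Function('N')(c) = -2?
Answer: Rational(-9995129, 9303084) ≈ -1.0744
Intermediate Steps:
Function('d')(B) = Add(-14, Mul(7, B)) (Function('d')(B) = Mul(7, Add(-2, B)) = Add(-14, Mul(7, B)))
Mul(Add(Mul(Add(Add(-6376, Mul(-1, -1929)), Function('d')(-42)), Pow(Add(Add(-12039, Mul(-1, -3459)), 8848), -1)), 37313), Pow(Add(-45784, 11071), -1)) = Mul(Add(Mul(Add(Add(-6376, Mul(-1, -1929)), Add(-14, Mul(7, -42))), Pow(Add(Add(-12039, Mul(-1, -3459)), 8848), -1)), 37313), Pow(Add(-45784, 11071), -1)) = Mul(Add(Mul(Add(Add(-6376, 1929), Add(-14, -294)), Pow(Add(Add(-12039, 3459), 8848), -1)), 37313), Pow(-34713, -1)) = Mul(Add(Mul(Add(-4447, -308), Pow(Add(-8580, 8848), -1)), 37313), Rational(-1, 34713)) = Mul(Add(Mul(-4755, Pow(268, -1)), 37313), Rational(-1, 34713)) = Mul(Add(Mul(-4755, Rational(1, 268)), 37313), Rational(-1, 34713)) = Mul(Add(Rational(-4755, 268), 37313), Rational(-1, 34713)) = Mul(Rational(9995129, 268), Rational(-1, 34713)) = Rational(-9995129, 9303084)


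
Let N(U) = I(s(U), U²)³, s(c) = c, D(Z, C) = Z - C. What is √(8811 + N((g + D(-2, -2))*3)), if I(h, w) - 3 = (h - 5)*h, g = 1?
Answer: 12*√61 ≈ 93.723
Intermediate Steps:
I(h, w) = 3 + h*(-5 + h) (I(h, w) = 3 + (h - 5)*h = 3 + (-5 + h)*h = 3 + h*(-5 + h))
N(U) = (3 + U² - 5*U)³
√(8811 + N((g + D(-2, -2))*3)) = √(8811 + (3 + ((1 + (-2 - 1*(-2)))*3)² - 5*(1 + (-2 - 1*(-2)))*3)³) = √(8811 + (3 + ((1 + (-2 + 2))*3)² - 5*(1 + (-2 + 2))*3)³) = √(8811 + (3 + ((1 + 0)*3)² - 5*(1 + 0)*3)³) = √(8811 + (3 + (1*3)² - 5*3)³) = √(8811 + (3 + 3² - 5*3)³) = √(8811 + (3 + 9 - 15)³) = √(8811 + (-3)³) = √(8811 - 27) = √8784 = 12*√61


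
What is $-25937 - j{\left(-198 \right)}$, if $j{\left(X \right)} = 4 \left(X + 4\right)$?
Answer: $-25161$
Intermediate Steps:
$j{\left(X \right)} = 16 + 4 X$ ($j{\left(X \right)} = 4 \left(4 + X\right) = 16 + 4 X$)
$-25937 - j{\left(-198 \right)} = -25937 - \left(16 + 4 \left(-198\right)\right) = -25937 - \left(16 - 792\right) = -25937 - -776 = -25937 + 776 = -25161$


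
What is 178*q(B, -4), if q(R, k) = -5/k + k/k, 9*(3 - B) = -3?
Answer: 801/2 ≈ 400.50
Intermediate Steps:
B = 10/3 (B = 3 - ⅑*(-3) = 3 + ⅓ = 10/3 ≈ 3.3333)
q(R, k) = 1 - 5/k (q(R, k) = -5/k + 1 = 1 - 5/k)
178*q(B, -4) = 178*((-5 - 4)/(-4)) = 178*(-¼*(-9)) = 178*(9/4) = 801/2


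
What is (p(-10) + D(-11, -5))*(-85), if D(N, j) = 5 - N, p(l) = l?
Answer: -510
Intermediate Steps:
(p(-10) + D(-11, -5))*(-85) = (-10 + (5 - 1*(-11)))*(-85) = (-10 + (5 + 11))*(-85) = (-10 + 16)*(-85) = 6*(-85) = -510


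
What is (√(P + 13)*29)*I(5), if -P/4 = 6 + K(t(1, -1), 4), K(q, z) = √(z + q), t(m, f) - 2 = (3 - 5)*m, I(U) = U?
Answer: 145*I*√19 ≈ 632.04*I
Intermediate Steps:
t(m, f) = 2 - 2*m (t(m, f) = 2 + (3 - 5)*m = 2 - 2*m)
K(q, z) = √(q + z)
P = -32 (P = -4*(6 + √((2 - 2*1) + 4)) = -4*(6 + √((2 - 2) + 4)) = -4*(6 + √(0 + 4)) = -4*(6 + √4) = -4*(6 + 2) = -4*8 = -32)
(√(P + 13)*29)*I(5) = (√(-32 + 13)*29)*5 = (√(-19)*29)*5 = ((I*√19)*29)*5 = (29*I*√19)*5 = 145*I*√19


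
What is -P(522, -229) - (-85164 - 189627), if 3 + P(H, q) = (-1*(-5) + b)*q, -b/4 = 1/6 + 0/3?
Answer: 827359/3 ≈ 2.7579e+5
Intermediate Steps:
b = -⅔ (b = -4*(1/6 + 0/3) = -4*(1*(⅙) + 0*(⅓)) = -4*(⅙ + 0) = -4*⅙ = -⅔ ≈ -0.66667)
P(H, q) = -3 + 13*q/3 (P(H, q) = -3 + (-1*(-5) - ⅔)*q = -3 + (5 - ⅔)*q = -3 + 13*q/3)
-P(522, -229) - (-85164 - 189627) = -(-3 + (13/3)*(-229)) - (-85164 - 189627) = -(-3 - 2977/3) - 1*(-274791) = -1*(-2986/3) + 274791 = 2986/3 + 274791 = 827359/3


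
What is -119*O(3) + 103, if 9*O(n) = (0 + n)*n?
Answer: -16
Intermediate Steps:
O(n) = n²/9 (O(n) = ((0 + n)*n)/9 = (n*n)/9 = n²/9)
-119*O(3) + 103 = -119*3²/9 + 103 = -119*9/9 + 103 = -119*1 + 103 = -119 + 103 = -16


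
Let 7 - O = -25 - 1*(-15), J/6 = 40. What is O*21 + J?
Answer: 597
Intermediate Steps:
J = 240 (J = 6*40 = 240)
O = 17 (O = 7 - (-25 - 1*(-15)) = 7 - (-25 + 15) = 7 - 1*(-10) = 7 + 10 = 17)
O*21 + J = 17*21 + 240 = 357 + 240 = 597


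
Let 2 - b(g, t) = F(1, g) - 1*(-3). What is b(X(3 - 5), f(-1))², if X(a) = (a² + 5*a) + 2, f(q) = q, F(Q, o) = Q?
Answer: 4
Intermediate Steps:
X(a) = 2 + a² + 5*a
b(g, t) = -2 (b(g, t) = 2 - (1 - 1*(-3)) = 2 - (1 + 3) = 2 - 1*4 = 2 - 4 = -2)
b(X(3 - 5), f(-1))² = (-2)² = 4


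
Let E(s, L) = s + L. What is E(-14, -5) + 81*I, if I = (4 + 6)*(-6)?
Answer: -4879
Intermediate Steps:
E(s, L) = L + s
I = -60 (I = 10*(-6) = -60)
E(-14, -5) + 81*I = (-5 - 14) + 81*(-60) = -19 - 4860 = -4879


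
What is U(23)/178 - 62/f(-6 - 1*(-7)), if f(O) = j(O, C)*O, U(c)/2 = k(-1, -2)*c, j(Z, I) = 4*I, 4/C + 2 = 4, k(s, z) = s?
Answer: -2851/356 ≈ -8.0084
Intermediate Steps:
C = 2 (C = 4/(-2 + 4) = 4/2 = 4*(½) = 2)
U(c) = -2*c (U(c) = 2*(-c) = -2*c)
f(O) = 8*O (f(O) = (4*2)*O = 8*O)
U(23)/178 - 62/f(-6 - 1*(-7)) = -2*23/178 - 62*1/(8*(-6 - 1*(-7))) = -46*1/178 - 62*1/(8*(-6 + 7)) = -23/89 - 62/(8*1) = -23/89 - 62/8 = -23/89 - 62*⅛ = -23/89 - 31/4 = -2851/356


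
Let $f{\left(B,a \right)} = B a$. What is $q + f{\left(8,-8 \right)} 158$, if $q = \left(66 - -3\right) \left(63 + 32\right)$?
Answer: $-3557$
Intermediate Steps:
$q = 6555$ ($q = \left(66 + 3\right) 95 = 69 \cdot 95 = 6555$)
$q + f{\left(8,-8 \right)} 158 = 6555 + 8 \left(-8\right) 158 = 6555 - 10112 = -3557$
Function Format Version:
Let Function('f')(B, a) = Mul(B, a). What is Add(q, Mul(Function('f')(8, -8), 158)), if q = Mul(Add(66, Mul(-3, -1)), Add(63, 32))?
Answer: -3557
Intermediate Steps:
q = 6555 (q = Mul(Add(66, 3), 95) = Mul(69, 95) = 6555)
Add(q, Mul(Function('f')(8, -8), 158)) = Add(6555, Mul(Mul(8, -8), 158)) = Add(6555, Mul(-64, 158)) = Add(6555, -10112) = -3557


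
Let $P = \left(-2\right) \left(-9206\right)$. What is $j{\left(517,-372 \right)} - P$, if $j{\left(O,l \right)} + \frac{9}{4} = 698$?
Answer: $- \frac{70865}{4} \approx -17716.0$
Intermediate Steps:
$P = 18412$
$j{\left(O,l \right)} = \frac{2783}{4}$ ($j{\left(O,l \right)} = - \frac{9}{4} + 698 = \frac{2783}{4}$)
$j{\left(517,-372 \right)} - P = \frac{2783}{4} - 18412 = - \frac{70865}{4}$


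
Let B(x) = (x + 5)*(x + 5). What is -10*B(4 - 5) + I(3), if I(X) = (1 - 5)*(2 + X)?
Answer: -180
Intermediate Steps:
B(x) = (5 + x)**2 (B(x) = (5 + x)*(5 + x) = (5 + x)**2)
I(X) = -8 - 4*X (I(X) = -4*(2 + X) = -8 - 4*X)
-10*B(4 - 5) + I(3) = -10*(5 + (4 - 5))**2 + (-8 - 4*3) = -10*(5 - 1)**2 + (-8 - 12) = -10*4**2 - 20 = -10*16 - 20 = -160 - 20 = -180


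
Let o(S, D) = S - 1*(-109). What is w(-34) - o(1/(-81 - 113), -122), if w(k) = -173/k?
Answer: -171342/1649 ≈ -103.91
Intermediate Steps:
o(S, D) = 109 + S (o(S, D) = S + 109 = 109 + S)
w(-34) - o(1/(-81 - 113), -122) = -173/(-34) - (109 + 1/(-81 - 113)) = -173*(-1/34) - (109 + 1/(-194)) = 173/34 - (109 - 1/194) = 173/34 - 1*21145/194 = 173/34 - 21145/194 = -171342/1649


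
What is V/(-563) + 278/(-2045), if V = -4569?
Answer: 9187091/1151335 ≈ 7.9795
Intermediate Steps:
V/(-563) + 278/(-2045) = -4569/(-563) + 278/(-2045) = -4569*(-1/563) + 278*(-1/2045) = 4569/563 - 278/2045 = 9187091/1151335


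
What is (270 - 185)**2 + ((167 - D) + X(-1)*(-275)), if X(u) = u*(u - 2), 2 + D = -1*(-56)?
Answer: 6513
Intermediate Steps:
D = 54 (D = -2 - 1*(-56) = -2 + 56 = 54)
X(u) = u*(-2 + u)
(270 - 185)**2 + ((167 - D) + X(-1)*(-275)) = (270 - 185)**2 + ((167 - 1*54) - (-2 - 1)*(-275)) = 85**2 + ((167 - 54) - 1*(-3)*(-275)) = 7225 + (113 + 3*(-275)) = 7225 + (113 - 825) = 7225 - 712 = 6513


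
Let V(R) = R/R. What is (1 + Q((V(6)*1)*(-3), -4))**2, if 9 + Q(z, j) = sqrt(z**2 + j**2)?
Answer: 9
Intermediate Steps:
V(R) = 1
Q(z, j) = -9 + sqrt(j**2 + z**2) (Q(z, j) = -9 + sqrt(z**2 + j**2) = -9 + sqrt(j**2 + z**2))
(1 + Q((V(6)*1)*(-3), -4))**2 = (1 + (-9 + sqrt((-4)**2 + ((1*1)*(-3))**2)))**2 = (1 + (-9 + sqrt(16 + (1*(-3))**2)))**2 = (1 + (-9 + sqrt(16 + (-3)**2)))**2 = (1 + (-9 + sqrt(16 + 9)))**2 = (1 + (-9 + sqrt(25)))**2 = (1 + (-9 + 5))**2 = (1 - 4)**2 = (-3)**2 = 9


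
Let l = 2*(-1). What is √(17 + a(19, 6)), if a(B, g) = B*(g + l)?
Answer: √93 ≈ 9.6436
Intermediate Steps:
l = -2
a(B, g) = B*(-2 + g) (a(B, g) = B*(g - 2) = B*(-2 + g))
√(17 + a(19, 6)) = √(17 + 19*(-2 + 6)) = √(17 + 19*4) = √(17 + 76) = √93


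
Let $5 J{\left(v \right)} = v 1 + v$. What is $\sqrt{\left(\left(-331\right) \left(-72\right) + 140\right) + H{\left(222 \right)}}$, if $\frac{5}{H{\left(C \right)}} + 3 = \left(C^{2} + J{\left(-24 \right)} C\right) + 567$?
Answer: $\frac{\sqrt{341135495551758}}{119292} \approx 154.83$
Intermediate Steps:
$J{\left(v \right)} = \frac{2 v}{5}$ ($J{\left(v \right)} = \frac{v 1 + v}{5} = \frac{v + v}{5} = \frac{2 v}{5}$)
$H{\left(C \right)} = \frac{5}{564 + C^{2} - \frac{48 C}{5}}$ ($H{\left(C \right)} = \frac{5}{-3 + \left(\left(C^{2} + \frac{2}{5} \left(-24\right) C\right) + 567\right)} = \frac{5}{-3 + \left(\left(C^{2} - \frac{48 C}{5}\right) + 567\right)} = \frac{5}{-3 + \left(567 + C^{2} - \frac{48 C}{5}\right)} = \frac{5}{564 + C^{2} - \frac{48 C}{5}}$)
$\sqrt{\left(\left(-331\right) \left(-72\right) + 140\right) + H{\left(222 \right)}} = \sqrt{\left(\left(-331\right) \left(-72\right) + 140\right) + \frac{25}{2820 - 10656 + 5 \cdot 222^{2}}} = \sqrt{\left(23832 + 140\right) + \frac{25}{2820 - 10656 + 5 \cdot 49284}} = \sqrt{23972 + \frac{25}{2820 - 10656 + 246420}} = \sqrt{23972 + \frac{25}{238584}} = \sqrt{\frac{5719335673}{238584}} = \frac{\sqrt{341135495551758}}{119292}$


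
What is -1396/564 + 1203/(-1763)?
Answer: -784910/248583 ≈ -3.1575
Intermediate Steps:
-1396/564 + 1203/(-1763) = -1396*1/564 + 1203*(-1/1763) = -349/141 - 1203/1763 = -784910/248583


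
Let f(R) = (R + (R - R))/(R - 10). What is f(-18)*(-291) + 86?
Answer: -1415/14 ≈ -101.07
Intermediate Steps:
f(R) = R/(-10 + R) (f(R) = (R + 0)/(-10 + R) = R/(-10 + R))
f(-18)*(-291) + 86 = -18/(-10 - 18)*(-291) + 86 = -18/(-28)*(-291) + 86 = -18*(-1/28)*(-291) + 86 = (9/14)*(-291) + 86 = -2619/14 + 86 = -1415/14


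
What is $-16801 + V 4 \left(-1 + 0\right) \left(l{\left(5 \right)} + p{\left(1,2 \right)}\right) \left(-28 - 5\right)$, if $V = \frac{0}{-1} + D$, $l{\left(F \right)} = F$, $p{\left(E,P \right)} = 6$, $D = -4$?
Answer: $-22609$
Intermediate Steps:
$V = -4$ ($V = \frac{0}{-1} - 4 = 0 \left(-1\right) - 4 = 0 - 4 = -4$)
$-16801 + V 4 \left(-1 + 0\right) \left(l{\left(5 \right)} + p{\left(1,2 \right)}\right) \left(-28 - 5\right) = -16801 + \left(-4\right) 4 \left(-1 + 0\right) \left(5 + 6\right) \left(-28 - 5\right) = -16801 + - 16 \left(\left(-1\right) 11\right) \left(-33\right) = -16801 + \left(-16\right) \left(-11\right) \left(-33\right) = -16801 + 176 \left(-33\right) = -16801 - 5808 = -22609$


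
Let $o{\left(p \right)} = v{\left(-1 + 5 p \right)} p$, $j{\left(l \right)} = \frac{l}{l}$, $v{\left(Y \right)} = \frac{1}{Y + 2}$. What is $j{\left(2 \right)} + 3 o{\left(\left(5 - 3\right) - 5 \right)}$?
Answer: $\frac{23}{14} \approx 1.6429$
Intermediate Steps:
$v{\left(Y \right)} = \frac{1}{2 + Y}$
$j{\left(l \right)} = 1$
$o{\left(p \right)} = \frac{p}{1 + 5 p}$ ($o{\left(p \right)} = \frac{p}{2 + \left(-1 + 5 p\right)} = \frac{p}{1 + 5 p}$)
$j{\left(2 \right)} + 3 o{\left(\left(5 - 3\right) - 5 \right)} = 1 + 3 \frac{\left(5 - 3\right) - 5}{1 + 5 \left(\left(5 - 3\right) - 5\right)} = 1 + 3 \frac{2 - 5}{1 + 5 \left(2 - 5\right)} = 1 + 3 \left(- \frac{3}{1 + 5 \left(-3\right)}\right) = 1 + 3 \left(- \frac{3}{1 - 15}\right) = 1 + 3 \left(- \frac{3}{-14}\right) = 1 + 3 \left(\left(-3\right) \left(- \frac{1}{14}\right)\right) = 1 + 3 \cdot \frac{3}{14} = 1 + \frac{9}{14} = \frac{23}{14}$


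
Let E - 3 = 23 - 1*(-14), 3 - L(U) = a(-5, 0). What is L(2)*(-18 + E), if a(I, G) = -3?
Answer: 132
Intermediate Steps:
L(U) = 6 (L(U) = 3 - 1*(-3) = 3 + 3 = 6)
E = 40 (E = 3 + (23 - 1*(-14)) = 3 + (23 + 14) = 3 + 37 = 40)
L(2)*(-18 + E) = 6*(-18 + 40) = 6*22 = 132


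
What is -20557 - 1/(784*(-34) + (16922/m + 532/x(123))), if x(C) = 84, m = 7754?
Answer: -6371372636099/309936890 ≈ -20557.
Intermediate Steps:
-20557 - 1/(784*(-34) + (16922/m + 532/x(123))) = -20557 - 1/(784*(-34) + (16922/7754 + 532/84)) = -20557 - 1/(-26656 + (16922*(1/7754) + 532*(1/84))) = -20557 - 1/(-26656 + (8461/3877 + 19/3)) = -20557 - 1/(-26656 + 99046/11631) = -20557 - 1/(-309936890/11631) = -20557 - 1*(-11631/309936890) = -20557 + 11631/309936890 = -6371372636099/309936890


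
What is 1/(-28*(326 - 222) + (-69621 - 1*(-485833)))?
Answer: 1/413300 ≈ 2.4196e-6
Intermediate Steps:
1/(-28*(326 - 222) + (-69621 - 1*(-485833))) = 1/(-28*104 + (-69621 + 485833)) = 1/(-2912 + 416212) = 1/413300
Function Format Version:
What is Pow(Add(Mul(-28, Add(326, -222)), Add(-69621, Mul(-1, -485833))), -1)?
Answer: Rational(1, 413300) ≈ 2.4196e-6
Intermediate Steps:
Pow(Add(Mul(-28, Add(326, -222)), Add(-69621, Mul(-1, -485833))), -1) = Pow(Add(Mul(-28, 104), Add(-69621, 485833)), -1) = Pow(Add(-2912, 416212), -1) = Pow(413300, -1) = Rational(1, 413300)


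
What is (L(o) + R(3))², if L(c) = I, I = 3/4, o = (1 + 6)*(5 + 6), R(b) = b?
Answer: 225/16 ≈ 14.063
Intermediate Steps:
o = 77 (o = 7*11 = 77)
I = ¾ (I = 3*(¼) = ¾ ≈ 0.75000)
L(c) = ¾
(L(o) + R(3))² = (¾ + 3)² = (15/4)² = 225/16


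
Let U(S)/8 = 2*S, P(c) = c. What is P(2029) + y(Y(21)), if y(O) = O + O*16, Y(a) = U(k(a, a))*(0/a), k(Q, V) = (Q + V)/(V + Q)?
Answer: 2029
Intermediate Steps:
k(Q, V) = 1 (k(Q, V) = (Q + V)/(Q + V) = 1)
U(S) = 16*S (U(S) = 8*(2*S) = 16*S)
Y(a) = 0 (Y(a) = (16*1)*(0/a) = 16*0 = 0)
y(O) = 17*O (y(O) = O + 16*O = 17*O)
P(2029) + y(Y(21)) = 2029 + 17*0 = 2029 + 0 = 2029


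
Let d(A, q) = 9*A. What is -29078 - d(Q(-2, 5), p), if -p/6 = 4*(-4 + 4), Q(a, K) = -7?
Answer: -29015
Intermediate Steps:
p = 0 (p = -24*(-4 + 4) = -24*0 = -6*0 = 0)
-29078 - d(Q(-2, 5), p) = -29078 - 9*(-7) = -29078 - 1*(-63) = -29078 + 63 = -29015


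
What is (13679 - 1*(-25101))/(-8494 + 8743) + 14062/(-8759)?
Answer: 336172582/2180991 ≈ 154.14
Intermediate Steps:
(13679 - 1*(-25101))/(-8494 + 8743) + 14062/(-8759) = (13679 + 25101)/249 + 14062*(-1/8759) = 38780*(1/249) - 14062/8759 = 38780/249 - 14062/8759 = 336172582/2180991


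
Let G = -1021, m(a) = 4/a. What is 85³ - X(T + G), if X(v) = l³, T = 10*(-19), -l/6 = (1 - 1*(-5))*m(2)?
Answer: 987373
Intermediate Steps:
l = -72 (l = -6*(1 - 1*(-5))*4/2 = -6*(1 + 5)*4*(½) = -36*2 = -6*12 = -72)
T = -190
X(v) = -373248 (X(v) = (-72)³ = -373248)
85³ - X(T + G) = 85³ - 1*(-373248) = 614125 + 373248 = 987373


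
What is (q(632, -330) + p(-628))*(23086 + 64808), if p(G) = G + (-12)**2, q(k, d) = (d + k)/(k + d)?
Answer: -42452802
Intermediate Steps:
q(k, d) = 1 (q(k, d) = (d + k)/(d + k) = 1)
p(G) = 144 + G (p(G) = G + 144 = 144 + G)
(q(632, -330) + p(-628))*(23086 + 64808) = (1 + (144 - 628))*(23086 + 64808) = (1 - 484)*87894 = -483*87894 = -42452802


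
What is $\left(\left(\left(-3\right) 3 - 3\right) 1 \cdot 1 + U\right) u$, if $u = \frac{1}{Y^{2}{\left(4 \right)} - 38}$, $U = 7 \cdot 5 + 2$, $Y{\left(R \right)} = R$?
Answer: $- \frac{25}{22} \approx -1.1364$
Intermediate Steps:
$U = 37$ ($U = 35 + 2 = 37$)
$u = - \frac{1}{22}$ ($u = \frac{1}{4^{2} - 38} = \frac{1}{16 - 38} = \frac{1}{-22} = - \frac{1}{22} \approx -0.045455$)
$\left(\left(\left(-3\right) 3 - 3\right) 1 \cdot 1 + U\right) u = \left(\left(\left(-3\right) 3 - 3\right) 1 \cdot 1 + 37\right) \left(- \frac{1}{22}\right) = \left(\left(-9 - 3\right) 1 \cdot 1 + 37\right) \left(- \frac{1}{22}\right) = \left(\left(-12\right) 1 \cdot 1 + 37\right) \left(- \frac{1}{22}\right) = \left(\left(-12\right) 1 + 37\right) \left(- \frac{1}{22}\right) = \left(-12 + 37\right) \left(- \frac{1}{22}\right) = 25 \left(- \frac{1}{22}\right) = - \frac{25}{22}$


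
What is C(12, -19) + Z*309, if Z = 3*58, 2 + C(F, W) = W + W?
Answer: 53726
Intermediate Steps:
C(F, W) = -2 + 2*W (C(F, W) = -2 + (W + W) = -2 + 2*W)
Z = 174
C(12, -19) + Z*309 = (-2 + 2*(-19)) + 174*309 = (-2 - 38) + 53766 = -40 + 53766 = 53726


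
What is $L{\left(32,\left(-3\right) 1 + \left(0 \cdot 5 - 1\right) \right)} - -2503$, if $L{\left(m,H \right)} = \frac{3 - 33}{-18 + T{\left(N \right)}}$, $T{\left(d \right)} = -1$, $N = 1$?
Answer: $\frac{47587}{19} \approx 2504.6$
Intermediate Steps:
$L{\left(m,H \right)} = \frac{30}{19}$ ($L{\left(m,H \right)} = \frac{3 - 33}{-18 - 1} = - \frac{30}{-19} = \left(-30\right) \left(- \frac{1}{19}\right) = \frac{30}{19}$)
$L{\left(32,\left(-3\right) 1 + \left(0 \cdot 5 - 1\right) \right)} - -2503 = \frac{30}{19} - -2503 = \frac{30}{19} + 2503 = \frac{47587}{19}$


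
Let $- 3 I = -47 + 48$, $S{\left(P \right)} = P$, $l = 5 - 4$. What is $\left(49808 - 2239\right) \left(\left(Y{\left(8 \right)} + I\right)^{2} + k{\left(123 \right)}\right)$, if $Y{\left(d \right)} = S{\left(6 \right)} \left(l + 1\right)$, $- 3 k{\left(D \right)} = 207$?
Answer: $\frac{28731676}{9} \approx 3.1924 \cdot 10^{6}$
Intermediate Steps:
$k{\left(D \right)} = -69$ ($k{\left(D \right)} = \left(- \frac{1}{3}\right) 207 = -69$)
$l = 1$
$Y{\left(d \right)} = 12$ ($Y{\left(d \right)} = 6 \left(1 + 1\right) = 6 \cdot 2 = 12$)
$I = - \frac{1}{3}$ ($I = - \frac{-47 + 48}{3} = \left(- \frac{1}{3}\right) 1 = - \frac{1}{3} \approx -0.33333$)
$\left(49808 - 2239\right) \left(\left(Y{\left(8 \right)} + I\right)^{2} + k{\left(123 \right)}\right) = \left(49808 - 2239\right) \left(\left(12 - \frac{1}{3}\right)^{2} - 69\right) = 47569 \left(\left(\frac{35}{3}\right)^{2} - 69\right) = 47569 \left(\frac{1225}{9} - 69\right) = 47569 \cdot \frac{604}{9} = \frac{28731676}{9}$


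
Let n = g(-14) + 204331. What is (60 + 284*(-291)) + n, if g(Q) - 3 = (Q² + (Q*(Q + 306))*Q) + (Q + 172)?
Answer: 179336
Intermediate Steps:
g(Q) = 175 + Q + Q² + Q²*(306 + Q) (g(Q) = 3 + ((Q² + (Q*(Q + 306))*Q) + (Q + 172)) = 3 + ((Q² + (Q*(306 + Q))*Q) + (172 + Q)) = 3 + ((Q² + Q²*(306 + Q)) + (172 + Q)) = 3 + (172 + Q + Q² + Q²*(306 + Q)) = 175 + Q + Q² + Q²*(306 + Q))
n = 261920 (n = (175 - 14 + (-14)³ + 307*(-14)²) + 204331 = (175 - 14 - 2744 + 307*196) + 204331 = (175 - 14 - 2744 + 60172) + 204331 = 57589 + 204331 = 261920)
(60 + 284*(-291)) + n = (60 + 284*(-291)) + 261920 = (60 - 82644) + 261920 = -82584 + 261920 = 179336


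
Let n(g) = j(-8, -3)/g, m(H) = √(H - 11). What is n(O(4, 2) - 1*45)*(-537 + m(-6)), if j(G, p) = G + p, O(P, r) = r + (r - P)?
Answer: -1969/15 + 11*I*√17/45 ≈ -131.27 + 1.0079*I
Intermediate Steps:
O(P, r) = -P + 2*r
m(H) = √(-11 + H)
n(g) = -11/g (n(g) = (-8 - 3)/g = -11/g)
n(O(4, 2) - 1*45)*(-537 + m(-6)) = (-11/((-1*4 + 2*2) - 1*45))*(-537 + √(-11 - 6)) = (-11/((-4 + 4) - 45))*(-537 + √(-17)) = (-11/(0 - 45))*(-537 + I*√17) = (-11/(-45))*(-537 + I*√17) = (-11*(-1/45))*(-537 + I*√17) = 11*(-537 + I*√17)/45 = -1969/15 + 11*I*√17/45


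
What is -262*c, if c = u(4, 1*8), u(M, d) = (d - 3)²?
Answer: -6550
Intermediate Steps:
u(M, d) = (-3 + d)²
c = 25 (c = (-3 + 1*8)² = (-3 + 8)² = 5² = 25)
-262*c = -262*25 = -6550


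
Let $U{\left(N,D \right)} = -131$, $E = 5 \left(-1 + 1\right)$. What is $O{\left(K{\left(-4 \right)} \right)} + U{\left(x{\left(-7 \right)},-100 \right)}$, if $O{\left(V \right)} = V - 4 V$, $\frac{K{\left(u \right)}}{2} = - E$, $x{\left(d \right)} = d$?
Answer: $-131$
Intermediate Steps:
$E = 0$ ($E = 5 \cdot 0 = 0$)
$K{\left(u \right)} = 0$ ($K{\left(u \right)} = 2 \left(\left(-1\right) 0\right) = 2 \cdot 0 = 0$)
$O{\left(V \right)} = - 3 V$
$O{\left(K{\left(-4 \right)} \right)} + U{\left(x{\left(-7 \right)},-100 \right)} = \left(-3\right) 0 - 131 = 0 - 131 = -131$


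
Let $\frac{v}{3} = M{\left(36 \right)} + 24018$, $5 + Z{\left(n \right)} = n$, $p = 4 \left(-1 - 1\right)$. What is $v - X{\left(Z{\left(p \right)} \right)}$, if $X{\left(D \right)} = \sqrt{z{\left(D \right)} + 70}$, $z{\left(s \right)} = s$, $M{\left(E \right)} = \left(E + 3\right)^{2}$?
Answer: $76617 - \sqrt{57} \approx 76610.0$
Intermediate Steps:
$M{\left(E \right)} = \left(3 + E\right)^{2}$
$p = -8$ ($p = 4 \left(-2\right) = -8$)
$Z{\left(n \right)} = -5 + n$
$X{\left(D \right)} = \sqrt{70 + D}$ ($X{\left(D \right)} = \sqrt{D + 70} = \sqrt{70 + D}$)
$v = 76617$ ($v = 3 \left(\left(3 + 36\right)^{2} + 24018\right) = 3 \left(39^{2} + 24018\right) = 3 \left(1521 + 24018\right) = 3 \cdot 25539 = 76617$)
$v - X{\left(Z{\left(p \right)} \right)} = 76617 - \sqrt{70 - 13} = 76617 - \sqrt{57}$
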